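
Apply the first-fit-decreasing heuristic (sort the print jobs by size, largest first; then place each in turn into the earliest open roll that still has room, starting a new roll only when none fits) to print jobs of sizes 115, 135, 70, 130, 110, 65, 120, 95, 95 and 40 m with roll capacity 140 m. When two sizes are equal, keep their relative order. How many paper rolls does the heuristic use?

8

Sorted descending: 135, 130, 120, 115, 110, 95, 95, 70, 65, 40.
  135 → roll 1 (new)  [load 135/140]
  130 → roll 2 (new)  [load 130/140]
  120 → roll 3 (new)  [load 120/140]
  115 → roll 4 (new)  [load 115/140]
  110 → roll 5 (new)  [load 110/140]
  95 → roll 6 (new)  [load 95/140]
  95 → roll 7 (new)  [load 95/140]
  70 → roll 8 (new)  [load 70/140]
  65 → roll 8  [load 135/140]
  40 → roll 6  [load 135/140]
8 paper rolls opened.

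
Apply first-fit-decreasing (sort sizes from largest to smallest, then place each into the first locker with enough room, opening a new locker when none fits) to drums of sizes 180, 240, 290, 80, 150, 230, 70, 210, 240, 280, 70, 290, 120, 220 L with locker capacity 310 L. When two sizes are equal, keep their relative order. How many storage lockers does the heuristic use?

Sorted descending: 290, 290, 280, 240, 240, 230, 220, 210, 180, 150, 120, 80, 70, 70.
  290 → locker 1 (new)  [load 290/310]
  290 → locker 2 (new)  [load 290/310]
  280 → locker 3 (new)  [load 280/310]
  240 → locker 4 (new)  [load 240/310]
  240 → locker 5 (new)  [load 240/310]
  230 → locker 6 (new)  [load 230/310]
  220 → locker 7 (new)  [load 220/310]
  210 → locker 8 (new)  [load 210/310]
  180 → locker 9 (new)  [load 180/310]
  150 → locker 10 (new)  [load 150/310]
  120 → locker 9  [load 300/310]
  80 → locker 6  [load 310/310]
  70 → locker 4  [load 310/310]
  70 → locker 5  [load 310/310]
10 storage lockers opened.

10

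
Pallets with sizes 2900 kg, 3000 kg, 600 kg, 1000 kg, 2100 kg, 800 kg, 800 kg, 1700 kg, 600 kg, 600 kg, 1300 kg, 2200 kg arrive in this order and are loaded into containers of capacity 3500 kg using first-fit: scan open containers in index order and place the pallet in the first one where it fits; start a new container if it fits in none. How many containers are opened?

6

  2900 → container 1 (new)  [load 2900/3500]
  3000 → container 2 (new)  [load 3000/3500]
  600 → container 1  [load 3500/3500]
  1000 → container 3 (new)  [load 1000/3500]
  2100 → container 3  [load 3100/3500]
  800 → container 4 (new)  [load 800/3500]
  800 → container 4  [load 1600/3500]
  1700 → container 4  [load 3300/3500]
  600 → container 5 (new)  [load 600/3500]
  600 → container 5  [load 1200/3500]
  1300 → container 5  [load 2500/3500]
  2200 → container 6 (new)  [load 2200/3500]
6 containers opened.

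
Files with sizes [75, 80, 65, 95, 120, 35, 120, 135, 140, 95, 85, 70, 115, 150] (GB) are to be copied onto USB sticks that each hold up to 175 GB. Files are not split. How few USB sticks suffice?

10

Total = 150 + 140 + 135 + 120 + 120 + 115 + 95 + 95 + 85 + 80 + 75 + 70 + 65 + 35 = 1380 GB.
Lower bound: ⌈1380/175⌉ = 8 USB sticks.
A packing using 10 USB sticks:
  USB stick 1: 150 = 150
  USB stick 2: 140 + 35 = 175
  USB stick 3: 135 = 135
  USB stick 4: 120 = 120
  USB stick 5: 120 = 120
  USB stick 6: 115 = 115
  USB stick 7: 95 + 80 = 175
  USB stick 8: 95 + 75 = 170
  USB stick 9: 85 + 70 = 155
  USB stick 10: 65 = 65
No arrangement into 9 USB sticks stays within capacity, so 10 is optimal.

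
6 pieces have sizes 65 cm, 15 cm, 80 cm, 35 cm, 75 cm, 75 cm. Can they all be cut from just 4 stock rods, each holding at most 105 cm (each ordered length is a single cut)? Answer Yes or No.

A valid assignment using 4 stock rods:
  stock rod 1: 80 + 15 = 95
  stock rod 2: 75 = 75
  stock rod 3: 75 = 75
  stock rod 4: 65 + 35 = 100
Every load is within 105 cm, so 4 stock rods suffice.

Yes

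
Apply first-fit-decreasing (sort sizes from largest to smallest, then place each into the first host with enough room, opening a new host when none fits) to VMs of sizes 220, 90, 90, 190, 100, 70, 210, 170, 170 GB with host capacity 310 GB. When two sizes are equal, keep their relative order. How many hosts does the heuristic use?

5

Sorted descending: 220, 210, 190, 170, 170, 100, 90, 90, 70.
  220 → host 1 (new)  [load 220/310]
  210 → host 2 (new)  [load 210/310]
  190 → host 3 (new)  [load 190/310]
  170 → host 4 (new)  [load 170/310]
  170 → host 5 (new)  [load 170/310]
  100 → host 2  [load 310/310]
  90 → host 1  [load 310/310]
  90 → host 3  [load 280/310]
  70 → host 4  [load 240/310]
5 hosts opened.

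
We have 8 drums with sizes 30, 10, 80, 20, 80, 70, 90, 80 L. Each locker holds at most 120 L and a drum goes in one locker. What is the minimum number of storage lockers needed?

Total = 90 + 80 + 80 + 80 + 70 + 30 + 20 + 10 = 460 L.
Lower bound: ⌈460/120⌉ = 4 storage lockers.
Also, 5 drums each exceed 60 L, and no two of those can share a locker, so at least 5 storage lockers are needed.
A packing using 5 storage lockers:
  locker 1: 90 + 30 = 120
  locker 2: 80 + 20 + 10 = 110
  locker 3: 80 = 80
  locker 4: 80 = 80
  locker 5: 70 = 70
This matches the lower bound, so 5 is optimal.

5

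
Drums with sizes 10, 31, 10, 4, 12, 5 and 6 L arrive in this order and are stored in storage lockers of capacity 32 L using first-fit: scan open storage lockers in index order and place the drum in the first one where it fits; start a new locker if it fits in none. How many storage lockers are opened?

  10 → locker 1 (new)  [load 10/32]
  31 → locker 2 (new)  [load 31/32]
  10 → locker 1  [load 20/32]
  4 → locker 1  [load 24/32]
  12 → locker 3 (new)  [load 12/32]
  5 → locker 1  [load 29/32]
  6 → locker 3  [load 18/32]
3 storage lockers opened.

3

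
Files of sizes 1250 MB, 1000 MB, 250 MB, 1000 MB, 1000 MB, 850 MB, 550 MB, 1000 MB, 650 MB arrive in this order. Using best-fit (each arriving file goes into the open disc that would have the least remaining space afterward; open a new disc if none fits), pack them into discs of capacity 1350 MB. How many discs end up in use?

  1250 → disc 1 (new)  [load 1250/1350]
  1000 → disc 2 (new)  [load 1000/1350]
  250 → disc 2  [load 1250/1350]
  1000 → disc 3 (new)  [load 1000/1350]
  1000 → disc 4 (new)  [load 1000/1350]
  850 → disc 5 (new)  [load 850/1350]
  550 → disc 6 (new)  [load 550/1350]
  1000 → disc 7 (new)  [load 1000/1350]
  650 → disc 6  [load 1200/1350]
7 discs opened.

7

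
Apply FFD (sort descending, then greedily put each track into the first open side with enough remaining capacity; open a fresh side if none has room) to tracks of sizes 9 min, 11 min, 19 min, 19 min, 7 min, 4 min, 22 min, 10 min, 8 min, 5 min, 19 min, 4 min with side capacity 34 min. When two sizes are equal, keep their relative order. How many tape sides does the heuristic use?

Sorted descending: 22, 19, 19, 19, 11, 10, 9, 8, 7, 5, 4, 4.
  22 → side 1 (new)  [load 22/34]
  19 → side 2 (new)  [load 19/34]
  19 → side 3 (new)  [load 19/34]
  19 → side 4 (new)  [load 19/34]
  11 → side 1  [load 33/34]
  10 → side 2  [load 29/34]
  9 → side 3  [load 28/34]
  8 → side 4  [load 27/34]
  7 → side 4  [load 34/34]
  5 → side 2  [load 34/34]
  4 → side 3  [load 32/34]
  4 → side 5 (new)  [load 4/34]
5 tape sides opened.

5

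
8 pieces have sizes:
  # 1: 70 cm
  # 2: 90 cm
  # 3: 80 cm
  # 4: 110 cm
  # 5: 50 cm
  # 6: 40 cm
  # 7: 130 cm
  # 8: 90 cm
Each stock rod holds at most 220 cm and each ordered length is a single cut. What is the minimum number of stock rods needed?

Total = 130 + 110 + 90 + 90 + 80 + 70 + 50 + 40 = 660 cm.
Lower bound: ⌈660/220⌉ = 3 stock rods.
A packing using 3 stock rods:
  stock rod 1: 130 + 90 = 220
  stock rod 2: 110 + 70 + 40 = 220
  stock rod 3: 90 + 80 + 50 = 220
This matches the lower bound, so 3 is optimal.

3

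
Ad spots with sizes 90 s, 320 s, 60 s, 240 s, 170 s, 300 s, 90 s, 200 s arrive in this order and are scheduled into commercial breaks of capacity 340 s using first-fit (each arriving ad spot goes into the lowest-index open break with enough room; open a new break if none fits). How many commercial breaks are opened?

  90 → break 1 (new)  [load 90/340]
  320 → break 2 (new)  [load 320/340]
  60 → break 1  [load 150/340]
  240 → break 3 (new)  [load 240/340]
  170 → break 1  [load 320/340]
  300 → break 4 (new)  [load 300/340]
  90 → break 3  [load 330/340]
  200 → break 5 (new)  [load 200/340]
5 commercial breaks opened.

5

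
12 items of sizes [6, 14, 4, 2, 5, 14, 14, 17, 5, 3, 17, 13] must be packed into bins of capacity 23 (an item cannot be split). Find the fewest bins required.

Total = 17 + 17 + 14 + 14 + 14 + 13 + 6 + 5 + 5 + 4 + 3 + 2 = 114.
Lower bound: ⌈114/23⌉ = 5 bins.
Also, 6 items each exceed 23/2, and no two of those can share a bin, so at least 6 bins are needed.
A packing using 6 bins:
  bin 1: 17 + 6 = 23
  bin 2: 17 + 5 = 22
  bin 3: 14 + 5 + 4 = 23
  bin 4: 14 + 3 + 2 = 19
  bin 5: 14 = 14
  bin 6: 13 = 13
This matches the lower bound, so 6 is optimal.

6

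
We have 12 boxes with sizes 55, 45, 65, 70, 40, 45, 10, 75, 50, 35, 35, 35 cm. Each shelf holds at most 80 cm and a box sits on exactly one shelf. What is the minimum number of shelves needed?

Total = 75 + 70 + 65 + 55 + 50 + 45 + 45 + 40 + 35 + 35 + 35 + 10 = 560 cm.
Lower bound: ⌈560/80⌉ = 7 shelves.
A packing using 8 shelves:
  shelf 1: 75 = 75
  shelf 2: 70 + 10 = 80
  shelf 3: 65 = 65
  shelf 4: 55 = 55
  shelf 5: 50 = 50
  shelf 6: 45 + 35 = 80
  shelf 7: 45 + 35 = 80
  shelf 8: 40 + 35 = 75
No arrangement into 7 shelves stays within capacity, so 8 is optimal.

8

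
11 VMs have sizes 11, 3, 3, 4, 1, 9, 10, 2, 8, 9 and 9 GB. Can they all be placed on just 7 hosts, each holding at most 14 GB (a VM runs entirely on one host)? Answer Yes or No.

A valid assignment using 6 hosts:
  host 1: 11 + 3 = 14
  host 2: 10 + 4 = 14
  host 3: 9 + 3 + 2 = 14
  host 4: 9 + 1 = 10
  host 5: 9 = 9
  host 6: 8 = 8
That uses only 6 ≤ 7, so 7 hosts are enough.

Yes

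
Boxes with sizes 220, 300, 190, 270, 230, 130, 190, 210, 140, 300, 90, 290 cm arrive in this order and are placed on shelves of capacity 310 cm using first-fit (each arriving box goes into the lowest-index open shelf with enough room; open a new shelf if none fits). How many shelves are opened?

  220 → shelf 1 (new)  [load 220/310]
  300 → shelf 2 (new)  [load 300/310]
  190 → shelf 3 (new)  [load 190/310]
  270 → shelf 4 (new)  [load 270/310]
  230 → shelf 5 (new)  [load 230/310]
  130 → shelf 6 (new)  [load 130/310]
  190 → shelf 7 (new)  [load 190/310]
  210 → shelf 8 (new)  [load 210/310]
  140 → shelf 6  [load 270/310]
  300 → shelf 9 (new)  [load 300/310]
  90 → shelf 1  [load 310/310]
  290 → shelf 10 (new)  [load 290/310]
10 shelves opened.

10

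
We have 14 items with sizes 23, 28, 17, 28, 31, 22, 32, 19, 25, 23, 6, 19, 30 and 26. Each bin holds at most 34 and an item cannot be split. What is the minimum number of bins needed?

13

Total = 32 + 31 + 30 + 28 + 28 + 26 + 25 + 23 + 23 + 22 + 19 + 19 + 17 + 6 = 329.
Lower bound: ⌈329/34⌉ = 10 bins.
Also, 12 items each exceed 17, and no two of those can share a bin, so at least 12 bins are needed.
A packing using 13 bins:
  bin 1: 32 = 32
  bin 2: 31 = 31
  bin 3: 30 = 30
  bin 4: 28 + 6 = 34
  bin 5: 28 = 28
  bin 6: 26 = 26
  bin 7: 25 = 25
  bin 8: 23 = 23
  bin 9: 23 = 23
  bin 10: 22 = 22
  bin 11: 19 = 19
  bin 12: 19 = 19
  bin 13: 17 = 17
No arrangement into 12 bins stays within capacity, so 13 is optimal.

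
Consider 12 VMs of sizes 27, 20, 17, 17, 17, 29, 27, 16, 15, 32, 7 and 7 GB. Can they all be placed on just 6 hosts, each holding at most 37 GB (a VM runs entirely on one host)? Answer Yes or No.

No

Total = 231 GB; ⌈231/37⌉ = 7.
At least 7 hosts are required, but only 6 are allowed.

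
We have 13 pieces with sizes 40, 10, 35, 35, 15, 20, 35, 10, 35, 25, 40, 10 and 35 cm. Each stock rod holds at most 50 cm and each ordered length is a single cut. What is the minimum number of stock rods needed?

8

Total = 40 + 40 + 35 + 35 + 35 + 35 + 35 + 25 + 20 + 15 + 10 + 10 + 10 = 345 cm.
Lower bound: ⌈345/50⌉ = 7 stock rods.
A packing using 8 stock rods:
  stock rod 1: 40 + 10 = 50
  stock rod 2: 40 + 10 = 50
  stock rod 3: 35 + 15 = 50
  stock rod 4: 35 + 10 = 45
  stock rod 5: 35 = 35
  stock rod 6: 35 = 35
  stock rod 7: 35 = 35
  stock rod 8: 25 + 20 = 45
No arrangement into 7 stock rods stays within capacity, so 8 is optimal.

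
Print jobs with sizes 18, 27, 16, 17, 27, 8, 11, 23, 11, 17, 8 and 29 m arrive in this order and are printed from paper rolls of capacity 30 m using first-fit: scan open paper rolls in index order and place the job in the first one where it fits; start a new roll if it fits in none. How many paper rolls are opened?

  18 → roll 1 (new)  [load 18/30]
  27 → roll 2 (new)  [load 27/30]
  16 → roll 3 (new)  [load 16/30]
  17 → roll 4 (new)  [load 17/30]
  27 → roll 5 (new)  [load 27/30]
  8 → roll 1  [load 26/30]
  11 → roll 3  [load 27/30]
  23 → roll 6 (new)  [load 23/30]
  11 → roll 4  [load 28/30]
  17 → roll 7 (new)  [load 17/30]
  8 → roll 7  [load 25/30]
  29 → roll 8 (new)  [load 29/30]
8 paper rolls opened.

8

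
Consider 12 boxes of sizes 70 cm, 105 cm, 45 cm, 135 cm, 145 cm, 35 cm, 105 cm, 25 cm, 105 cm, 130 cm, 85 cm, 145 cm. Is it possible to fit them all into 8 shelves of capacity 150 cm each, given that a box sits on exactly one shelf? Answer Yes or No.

Total = 1130 cm; ⌈1130/150⌉ = 8.
The bound of 8 does not rule out 8, but exhaustive search shows no assignment into 8 shelves of capacity 150 cm exists — the minimum is 9.

No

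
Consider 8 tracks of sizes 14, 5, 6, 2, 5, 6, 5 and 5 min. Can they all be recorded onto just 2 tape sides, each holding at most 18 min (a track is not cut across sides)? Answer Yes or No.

Total = 48 min; ⌈48/18⌉ = 3.
At least 3 tape sides are required, but only 2 are allowed.

No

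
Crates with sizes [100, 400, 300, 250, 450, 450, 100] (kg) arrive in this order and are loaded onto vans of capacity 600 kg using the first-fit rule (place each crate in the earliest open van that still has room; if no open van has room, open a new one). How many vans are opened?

  100 → van 1 (new)  [load 100/600]
  400 → van 1  [load 500/600]
  300 → van 2 (new)  [load 300/600]
  250 → van 2  [load 550/600]
  450 → van 3 (new)  [load 450/600]
  450 → van 4 (new)  [load 450/600]
  100 → van 1  [load 600/600]
4 vans opened.

4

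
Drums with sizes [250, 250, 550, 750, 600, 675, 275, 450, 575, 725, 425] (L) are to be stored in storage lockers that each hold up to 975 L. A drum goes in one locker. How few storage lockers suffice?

Total = 750 + 725 + 675 + 600 + 575 + 550 + 450 + 425 + 275 + 250 + 250 = 5525 L.
Lower bound: ⌈5525/975⌉ = 6 storage lockers.
A packing using 7 storage lockers:
  locker 1: 750 = 750
  locker 2: 725 + 250 = 975
  locker 3: 675 + 275 = 950
  locker 4: 600 + 250 = 850
  locker 5: 575 = 575
  locker 6: 550 + 425 = 975
  locker 7: 450 = 450
No arrangement into 6 storage lockers stays within capacity, so 7 is optimal.

7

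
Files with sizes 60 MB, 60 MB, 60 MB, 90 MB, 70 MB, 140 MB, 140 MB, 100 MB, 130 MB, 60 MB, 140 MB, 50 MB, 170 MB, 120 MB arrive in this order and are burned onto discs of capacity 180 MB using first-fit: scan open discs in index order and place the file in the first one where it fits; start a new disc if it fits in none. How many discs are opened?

9

  60 → disc 1 (new)  [load 60/180]
  60 → disc 1  [load 120/180]
  60 → disc 1  [load 180/180]
  90 → disc 2 (new)  [load 90/180]
  70 → disc 2  [load 160/180]
  140 → disc 3 (new)  [load 140/180]
  140 → disc 4 (new)  [load 140/180]
  100 → disc 5 (new)  [load 100/180]
  130 → disc 6 (new)  [load 130/180]
  60 → disc 5  [load 160/180]
  140 → disc 7 (new)  [load 140/180]
  50 → disc 6  [load 180/180]
  170 → disc 8 (new)  [load 170/180]
  120 → disc 9 (new)  [load 120/180]
9 discs opened.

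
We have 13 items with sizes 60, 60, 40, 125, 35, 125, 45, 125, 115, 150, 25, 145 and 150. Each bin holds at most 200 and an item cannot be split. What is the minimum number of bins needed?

7

Total = 150 + 150 + 145 + 125 + 125 + 125 + 115 + 60 + 60 + 45 + 40 + 35 + 25 = 1200.
Lower bound: ⌈1200/200⌉ = 6 bins.
Also, 7 items each exceed 100, and no two of those can share a bin, so at least 7 bins are needed.
A packing using 7 bins:
  bin 1: 150 + 45 = 195
  bin 2: 150 + 40 = 190
  bin 3: 145 + 35 = 180
  bin 4: 125 + 60 = 185
  bin 5: 125 + 60 = 185
  bin 6: 125 + 25 = 150
  bin 7: 115 = 115
This matches the lower bound, so 7 is optimal.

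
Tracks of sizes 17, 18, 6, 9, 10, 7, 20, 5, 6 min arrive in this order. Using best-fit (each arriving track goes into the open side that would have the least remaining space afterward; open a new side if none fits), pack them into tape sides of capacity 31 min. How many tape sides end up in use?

4

  17 → side 1 (new)  [load 17/31]
  18 → side 2 (new)  [load 18/31]
  6 → side 2  [load 24/31]
  9 → side 1  [load 26/31]
  10 → side 3 (new)  [load 10/31]
  7 → side 2  [load 31/31]
  20 → side 3  [load 30/31]
  5 → side 1  [load 31/31]
  6 → side 4 (new)  [load 6/31]
4 tape sides opened.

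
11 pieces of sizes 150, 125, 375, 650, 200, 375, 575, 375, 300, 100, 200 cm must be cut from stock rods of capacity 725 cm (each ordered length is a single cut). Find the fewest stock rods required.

5

Total = 650 + 575 + 375 + 375 + 375 + 300 + 200 + 200 + 150 + 125 + 100 = 3425 cm.
Lower bound: ⌈3425/725⌉ = 5 stock rods.
A packing using 5 stock rods:
  stock rod 1: 650 = 650
  stock rod 2: 575 + 150 = 725
  stock rod 3: 375 + 300 = 675
  stock rod 4: 375 + 200 + 125 = 700
  stock rod 5: 375 + 200 + 100 = 675
This matches the lower bound, so 5 is optimal.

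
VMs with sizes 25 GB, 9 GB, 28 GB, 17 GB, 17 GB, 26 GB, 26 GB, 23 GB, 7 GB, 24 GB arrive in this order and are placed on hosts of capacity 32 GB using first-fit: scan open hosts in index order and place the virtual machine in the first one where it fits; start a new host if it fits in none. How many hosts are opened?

  25 → host 1 (new)  [load 25/32]
  9 → host 2 (new)  [load 9/32]
  28 → host 3 (new)  [load 28/32]
  17 → host 2  [load 26/32]
  17 → host 4 (new)  [load 17/32]
  26 → host 5 (new)  [load 26/32]
  26 → host 6 (new)  [load 26/32]
  23 → host 7 (new)  [load 23/32]
  7 → host 1  [load 32/32]
  24 → host 8 (new)  [load 24/32]
8 hosts opened.

8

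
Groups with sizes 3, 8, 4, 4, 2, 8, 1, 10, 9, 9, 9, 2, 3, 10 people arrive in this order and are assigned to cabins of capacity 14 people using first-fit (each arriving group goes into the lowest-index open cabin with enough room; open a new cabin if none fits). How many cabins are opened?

8

  3 → cabin 1 (new)  [load 3/14]
  8 → cabin 1  [load 11/14]
  4 → cabin 2 (new)  [load 4/14]
  4 → cabin 2  [load 8/14]
  2 → cabin 1  [load 13/14]
  8 → cabin 3 (new)  [load 8/14]
  1 → cabin 1  [load 14/14]
  10 → cabin 4 (new)  [load 10/14]
  9 → cabin 5 (new)  [load 9/14]
  9 → cabin 6 (new)  [load 9/14]
  9 → cabin 7 (new)  [load 9/14]
  2 → cabin 2  [load 10/14]
  3 → cabin 2  [load 13/14]
  10 → cabin 8 (new)  [load 10/14]
8 cabins opened.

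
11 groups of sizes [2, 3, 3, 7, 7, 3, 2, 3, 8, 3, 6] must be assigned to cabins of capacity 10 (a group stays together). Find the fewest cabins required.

Total = 8 + 7 + 7 + 6 + 3 + 3 + 3 + 3 + 3 + 2 + 2 = 47.
Lower bound: ⌈47/10⌉ = 5 cabins.
A packing using 5 cabins:
  cabin 1: 8 + 2 = 10
  cabin 2: 7 + 3 = 10
  cabin 3: 7 + 3 = 10
  cabin 4: 6 + 3 = 9
  cabin 5: 3 + 3 + 2 = 8
This matches the lower bound, so 5 is optimal.

5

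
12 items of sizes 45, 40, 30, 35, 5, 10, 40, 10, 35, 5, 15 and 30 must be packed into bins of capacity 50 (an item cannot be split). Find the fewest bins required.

Total = 45 + 40 + 40 + 35 + 35 + 30 + 30 + 15 + 10 + 10 + 5 + 5 = 300.
Lower bound: ⌈300/50⌉ = 6 bins.
Also, 7 items each exceed 25, and no two of those can share a bin, so at least 7 bins are needed.
A packing using 7 bins:
  bin 1: 45 + 5 = 50
  bin 2: 40 + 10 = 50
  bin 3: 40 + 10 = 50
  bin 4: 35 + 15 = 50
  bin 5: 35 + 5 = 40
  bin 6: 30 = 30
  bin 7: 30 = 30
This matches the lower bound, so 7 is optimal.

7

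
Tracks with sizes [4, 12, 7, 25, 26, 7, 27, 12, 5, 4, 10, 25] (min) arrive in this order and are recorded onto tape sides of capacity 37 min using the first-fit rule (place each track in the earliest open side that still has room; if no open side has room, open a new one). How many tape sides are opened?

5

  4 → side 1 (new)  [load 4/37]
  12 → side 1  [load 16/37]
  7 → side 1  [load 23/37]
  25 → side 2 (new)  [load 25/37]
  26 → side 3 (new)  [load 26/37]
  7 → side 1  [load 30/37]
  27 → side 4 (new)  [load 27/37]
  12 → side 2  [load 37/37]
  5 → side 1  [load 35/37]
  4 → side 3  [load 30/37]
  10 → side 4  [load 37/37]
  25 → side 5 (new)  [load 25/37]
5 tape sides opened.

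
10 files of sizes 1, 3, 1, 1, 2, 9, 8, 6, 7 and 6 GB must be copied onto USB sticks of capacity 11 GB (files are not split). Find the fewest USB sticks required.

Total = 9 + 8 + 7 + 6 + 6 + 3 + 2 + 1 + 1 + 1 = 44 GB.
Lower bound: ⌈44/11⌉ = 4 USB sticks.
Also, 5 files each exceed 11/2 GB, and no two of those can share a USB stick, so at least 5 USB sticks are needed.
A packing using 5 USB sticks:
  USB stick 1: 9 + 2 = 11
  USB stick 2: 8 + 3 = 11
  USB stick 3: 7 + 1 + 1 + 1 = 10
  USB stick 4: 6 = 6
  USB stick 5: 6 = 6
This matches the lower bound, so 5 is optimal.

5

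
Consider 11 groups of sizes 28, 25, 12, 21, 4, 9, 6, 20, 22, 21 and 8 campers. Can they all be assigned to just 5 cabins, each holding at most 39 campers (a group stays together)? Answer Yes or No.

No

Total = 176 campers; ⌈176/39⌉ = 5.
6 groups each exceed half the capacity and cannot share a cabin, forcing at least 6 cabins.
At least 6 cabins are required, but only 5 are allowed.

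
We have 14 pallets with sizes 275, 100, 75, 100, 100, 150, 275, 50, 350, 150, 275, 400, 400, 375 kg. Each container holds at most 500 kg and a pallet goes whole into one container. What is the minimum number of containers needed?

7

Total = 400 + 400 + 375 + 350 + 275 + 275 + 275 + 150 + 150 + 100 + 100 + 100 + 75 + 50 = 3075 kg.
Lower bound: ⌈3075/500⌉ = 7 containers.
A packing using 7 containers:
  container 1: 400 + 100 = 500
  container 2: 400 + 100 = 500
  container 3: 375 + 100 = 475
  container 4: 350 + 150 = 500
  container 5: 275 + 150 + 75 = 500
  container 6: 275 + 50 = 325
  container 7: 275 = 275
This matches the lower bound, so 7 is optimal.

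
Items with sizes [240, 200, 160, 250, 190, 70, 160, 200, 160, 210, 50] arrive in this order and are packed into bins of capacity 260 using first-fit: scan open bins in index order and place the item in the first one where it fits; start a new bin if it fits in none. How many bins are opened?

9

  240 → bin 1 (new)  [load 240/260]
  200 → bin 2 (new)  [load 200/260]
  160 → bin 3 (new)  [load 160/260]
  250 → bin 4 (new)  [load 250/260]
  190 → bin 5 (new)  [load 190/260]
  70 → bin 3  [load 230/260]
  160 → bin 6 (new)  [load 160/260]
  200 → bin 7 (new)  [load 200/260]
  160 → bin 8 (new)  [load 160/260]
  210 → bin 9 (new)  [load 210/260]
  50 → bin 2  [load 250/260]
9 bins opened.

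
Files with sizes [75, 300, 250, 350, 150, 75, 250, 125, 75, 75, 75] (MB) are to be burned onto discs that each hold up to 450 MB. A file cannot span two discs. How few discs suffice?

5

Total = 350 + 300 + 250 + 250 + 150 + 125 + 75 + 75 + 75 + 75 + 75 = 1800 MB.
Lower bound: ⌈1800/450⌉ = 4 discs.
A packing using 5 discs:
  disc 1: 350 + 75 = 425
  disc 2: 300 + 150 = 450
  disc 3: 250 + 125 + 75 = 450
  disc 4: 250 + 75 + 75 = 400
  disc 5: 75 = 75
No arrangement into 4 discs stays within capacity, so 5 is optimal.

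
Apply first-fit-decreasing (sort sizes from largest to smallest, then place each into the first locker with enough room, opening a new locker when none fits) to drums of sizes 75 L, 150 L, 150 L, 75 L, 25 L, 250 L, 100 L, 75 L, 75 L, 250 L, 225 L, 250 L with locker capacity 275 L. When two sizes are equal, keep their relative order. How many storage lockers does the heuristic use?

7

Sorted descending: 250, 250, 250, 225, 150, 150, 100, 75, 75, 75, 75, 25.
  250 → locker 1 (new)  [load 250/275]
  250 → locker 2 (new)  [load 250/275]
  250 → locker 3 (new)  [load 250/275]
  225 → locker 4 (new)  [load 225/275]
  150 → locker 5 (new)  [load 150/275]
  150 → locker 6 (new)  [load 150/275]
  100 → locker 5  [load 250/275]
  75 → locker 6  [load 225/275]
  75 → locker 7 (new)  [load 75/275]
  75 → locker 7  [load 150/275]
  75 → locker 7  [load 225/275]
  25 → locker 1  [load 275/275]
7 storage lockers opened.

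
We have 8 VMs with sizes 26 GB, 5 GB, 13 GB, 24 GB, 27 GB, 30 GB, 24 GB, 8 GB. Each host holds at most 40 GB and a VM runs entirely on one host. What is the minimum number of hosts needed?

Total = 30 + 27 + 26 + 24 + 24 + 13 + 8 + 5 = 157 GB.
Lower bound: ⌈157/40⌉ = 4 hosts.
Also, 5 VMs each exceed 20 GB, and no two of those can share a host, so at least 5 hosts are needed.
A packing using 5 hosts:
  host 1: 30 + 8 = 38
  host 2: 27 + 13 = 40
  host 3: 26 + 5 = 31
  host 4: 24 = 24
  host 5: 24 = 24
This matches the lower bound, so 5 is optimal.

5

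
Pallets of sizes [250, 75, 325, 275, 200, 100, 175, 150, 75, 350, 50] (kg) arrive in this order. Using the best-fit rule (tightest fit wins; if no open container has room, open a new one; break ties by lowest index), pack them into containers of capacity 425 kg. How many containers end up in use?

  250 → container 1 (new)  [load 250/425]
  75 → container 1  [load 325/425]
  325 → container 2 (new)  [load 325/425]
  275 → container 3 (new)  [load 275/425]
  200 → container 4 (new)  [load 200/425]
  100 → container 1  [load 425/425]
  175 → container 4  [load 375/425]
  150 → container 3  [load 425/425]
  75 → container 2  [load 400/425]
  350 → container 5 (new)  [load 350/425]
  50 → container 4  [load 425/425]
5 containers opened.

5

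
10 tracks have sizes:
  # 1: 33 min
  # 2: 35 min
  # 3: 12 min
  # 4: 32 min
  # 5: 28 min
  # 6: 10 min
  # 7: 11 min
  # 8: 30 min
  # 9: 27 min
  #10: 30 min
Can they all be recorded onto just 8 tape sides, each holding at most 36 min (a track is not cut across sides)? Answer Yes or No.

Yes

A valid assignment using 8 tape sides:
  side 1: 35 = 35
  side 2: 33 = 33
  side 3: 32 = 32
  side 4: 30 = 30
  side 5: 30 = 30
  side 6: 28 = 28
  side 7: 27 = 27
  side 8: 12 + 11 + 10 = 33
Every load is within 36 min, so 8 tape sides suffice.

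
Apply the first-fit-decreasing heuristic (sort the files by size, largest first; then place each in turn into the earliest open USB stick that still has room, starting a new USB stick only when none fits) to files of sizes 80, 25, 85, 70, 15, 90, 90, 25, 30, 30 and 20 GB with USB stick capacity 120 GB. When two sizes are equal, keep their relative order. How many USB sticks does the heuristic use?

5

Sorted descending: 90, 90, 85, 80, 70, 30, 30, 25, 25, 20, 15.
  90 → USB stick 1 (new)  [load 90/120]
  90 → USB stick 2 (new)  [load 90/120]
  85 → USB stick 3 (new)  [load 85/120]
  80 → USB stick 4 (new)  [load 80/120]
  70 → USB stick 5 (new)  [load 70/120]
  30 → USB stick 1  [load 120/120]
  30 → USB stick 2  [load 120/120]
  25 → USB stick 3  [load 110/120]
  25 → USB stick 4  [load 105/120]
  20 → USB stick 5  [load 90/120]
  15 → USB stick 4  [load 120/120]
5 USB sticks opened.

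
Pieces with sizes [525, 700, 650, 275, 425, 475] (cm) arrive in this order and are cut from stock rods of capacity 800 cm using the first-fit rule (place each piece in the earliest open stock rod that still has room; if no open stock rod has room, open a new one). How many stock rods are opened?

  525 → stock rod 1 (new)  [load 525/800]
  700 → stock rod 2 (new)  [load 700/800]
  650 → stock rod 3 (new)  [load 650/800]
  275 → stock rod 1  [load 800/800]
  425 → stock rod 4 (new)  [load 425/800]
  475 → stock rod 5 (new)  [load 475/800]
5 stock rods opened.

5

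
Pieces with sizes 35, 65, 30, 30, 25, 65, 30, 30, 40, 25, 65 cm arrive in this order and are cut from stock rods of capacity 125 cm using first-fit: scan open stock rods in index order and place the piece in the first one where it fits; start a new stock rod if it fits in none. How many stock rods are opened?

4

  35 → stock rod 1 (new)  [load 35/125]
  65 → stock rod 1  [load 100/125]
  30 → stock rod 2 (new)  [load 30/125]
  30 → stock rod 2  [load 60/125]
  25 → stock rod 1  [load 125/125]
  65 → stock rod 2  [load 125/125]
  30 → stock rod 3 (new)  [load 30/125]
  30 → stock rod 3  [load 60/125]
  40 → stock rod 3  [load 100/125]
  25 → stock rod 3  [load 125/125]
  65 → stock rod 4 (new)  [load 65/125]
4 stock rods opened.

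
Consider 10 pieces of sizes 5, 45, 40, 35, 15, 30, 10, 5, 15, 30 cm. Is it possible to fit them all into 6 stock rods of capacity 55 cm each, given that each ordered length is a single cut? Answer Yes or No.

Yes

A valid assignment using 5 stock rods:
  stock rod 1: 45 + 10 = 55
  stock rod 2: 40 + 15 = 55
  stock rod 3: 35 + 15 + 5 = 55
  stock rod 4: 30 + 5 = 35
  stock rod 5: 30 = 30
That uses only 5 ≤ 6, so 6 stock rods are enough.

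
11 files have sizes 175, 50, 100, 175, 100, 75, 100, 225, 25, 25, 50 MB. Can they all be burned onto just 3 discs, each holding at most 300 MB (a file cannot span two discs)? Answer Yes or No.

No

Total = 1100 MB; ⌈1100/300⌉ = 4.
At least 4 discs are required, but only 3 are allowed.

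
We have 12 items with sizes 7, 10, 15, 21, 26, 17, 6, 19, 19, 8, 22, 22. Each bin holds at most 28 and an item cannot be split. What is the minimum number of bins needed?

8

Total = 26 + 22 + 22 + 21 + 19 + 19 + 17 + 15 + 10 + 8 + 7 + 6 = 192.
Lower bound: ⌈192/28⌉ = 7 bins.
Also, 8 items each exceed 14, and no two of those can share a bin, so at least 8 bins are needed.
A packing using 8 bins:
  bin 1: 26 = 26
  bin 2: 22 + 6 = 28
  bin 3: 22 = 22
  bin 4: 21 + 7 = 28
  bin 5: 19 + 8 = 27
  bin 6: 19 = 19
  bin 7: 17 + 10 = 27
  bin 8: 15 = 15
This matches the lower bound, so 8 is optimal.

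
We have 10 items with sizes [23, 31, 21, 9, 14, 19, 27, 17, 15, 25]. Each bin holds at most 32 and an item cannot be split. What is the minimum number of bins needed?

Total = 31 + 27 + 25 + 23 + 21 + 19 + 17 + 15 + 14 + 9 = 201.
Lower bound: ⌈201/32⌉ = 7 bins.
A packing using 8 bins:
  bin 1: 31 = 31
  bin 2: 27 = 27
  bin 3: 25 = 25
  bin 4: 23 + 9 = 32
  bin 5: 21 = 21
  bin 6: 19 = 19
  bin 7: 17 + 15 = 32
  bin 8: 14 = 14
No arrangement into 7 bins stays within capacity, so 8 is optimal.

8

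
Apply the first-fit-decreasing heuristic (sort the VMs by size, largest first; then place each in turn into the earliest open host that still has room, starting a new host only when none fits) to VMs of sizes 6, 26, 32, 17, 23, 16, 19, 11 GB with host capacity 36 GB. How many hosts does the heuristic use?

5

Sorted descending: 32, 26, 23, 19, 17, 16, 11, 6.
  32 → host 1 (new)  [load 32/36]
  26 → host 2 (new)  [load 26/36]
  23 → host 3 (new)  [load 23/36]
  19 → host 4 (new)  [load 19/36]
  17 → host 4  [load 36/36]
  16 → host 5 (new)  [load 16/36]
  11 → host 3  [load 34/36]
  6 → host 2  [load 32/36]
5 hosts opened.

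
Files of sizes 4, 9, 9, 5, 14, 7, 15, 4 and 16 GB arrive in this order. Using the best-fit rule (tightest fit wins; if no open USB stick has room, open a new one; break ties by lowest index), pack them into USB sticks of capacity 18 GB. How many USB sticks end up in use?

5

  4 → USB stick 1 (new)  [load 4/18]
  9 → USB stick 1  [load 13/18]
  9 → USB stick 2 (new)  [load 9/18]
  5 → USB stick 1  [load 18/18]
  14 → USB stick 3 (new)  [load 14/18]
  7 → USB stick 2  [load 16/18]
  15 → USB stick 4 (new)  [load 15/18]
  4 → USB stick 3  [load 18/18]
  16 → USB stick 5 (new)  [load 16/18]
5 USB sticks opened.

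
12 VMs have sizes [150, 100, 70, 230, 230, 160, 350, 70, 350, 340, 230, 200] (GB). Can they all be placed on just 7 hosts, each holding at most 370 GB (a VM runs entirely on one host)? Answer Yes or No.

Total = 2480 GB; ⌈2480/370⌉ = 7.
The bound of 7 does not rule out 7, but exhaustive search shows no assignment into 7 hosts of capacity 370 GB exists — the minimum is 8.

No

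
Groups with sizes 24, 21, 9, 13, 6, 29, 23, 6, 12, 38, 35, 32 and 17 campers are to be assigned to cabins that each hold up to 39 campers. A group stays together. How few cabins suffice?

8

Total = 38 + 35 + 32 + 29 + 24 + 23 + 21 + 17 + 13 + 12 + 9 + 6 + 6 = 265 campers.
Lower bound: ⌈265/39⌉ = 7 cabins.
A packing using 8 cabins:
  cabin 1: 38 = 38
  cabin 2: 35 = 35
  cabin 3: 32 + 6 = 38
  cabin 4: 29 + 9 = 38
  cabin 5: 24 + 13 = 37
  cabin 6: 23 + 12 = 35
  cabin 7: 21 + 17 = 38
  cabin 8: 6 = 6
No arrangement into 7 cabins stays within capacity, so 8 is optimal.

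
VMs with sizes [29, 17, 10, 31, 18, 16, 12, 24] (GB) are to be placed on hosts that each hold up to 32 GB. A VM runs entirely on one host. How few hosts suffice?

6

Total = 31 + 29 + 24 + 18 + 17 + 16 + 12 + 10 = 157 GB.
Lower bound: ⌈157/32⌉ = 5 hosts.
A packing using 6 hosts:
  host 1: 31 = 31
  host 2: 29 = 29
  host 3: 24 = 24
  host 4: 18 + 12 = 30
  host 5: 17 + 10 = 27
  host 6: 16 = 16
No arrangement into 5 hosts stays within capacity, so 6 is optimal.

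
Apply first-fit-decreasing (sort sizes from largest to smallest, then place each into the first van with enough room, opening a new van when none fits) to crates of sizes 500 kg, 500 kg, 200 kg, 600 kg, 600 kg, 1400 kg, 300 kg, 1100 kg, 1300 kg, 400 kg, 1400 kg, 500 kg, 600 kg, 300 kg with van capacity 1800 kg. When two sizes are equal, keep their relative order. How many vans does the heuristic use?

Sorted descending: 1400, 1400, 1300, 1100, 600, 600, 600, 500, 500, 500, 400, 300, 300, 200.
  1400 → van 1 (new)  [load 1400/1800]
  1400 → van 2 (new)  [load 1400/1800]
  1300 → van 3 (new)  [load 1300/1800]
  1100 → van 4 (new)  [load 1100/1800]
  600 → van 4  [load 1700/1800]
  600 → van 5 (new)  [load 600/1800]
  600 → van 5  [load 1200/1800]
  500 → van 3  [load 1800/1800]
  500 → van 5  [load 1700/1800]
  500 → van 6 (new)  [load 500/1800]
  400 → van 1  [load 1800/1800]
  300 → van 2  [load 1700/1800]
  300 → van 6  [load 800/1800]
  200 → van 6  [load 1000/1800]
6 vans opened.

6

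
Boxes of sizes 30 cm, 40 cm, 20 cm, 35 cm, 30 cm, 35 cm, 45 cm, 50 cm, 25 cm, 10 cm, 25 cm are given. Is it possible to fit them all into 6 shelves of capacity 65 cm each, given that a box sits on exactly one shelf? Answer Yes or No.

A valid assignment using 6 shelves:
  shelf 1: 50 + 10 = 60
  shelf 2: 45 + 20 = 65
  shelf 3: 40 + 25 = 65
  shelf 4: 35 + 30 = 65
  shelf 5: 35 + 30 = 65
  shelf 6: 25 = 25
Every load is within 65 cm, so 6 shelves suffice.

Yes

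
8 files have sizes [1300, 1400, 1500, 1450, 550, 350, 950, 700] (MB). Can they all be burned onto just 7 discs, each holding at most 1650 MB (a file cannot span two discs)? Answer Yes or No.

A valid assignment using 6 discs:
  disc 1: 1500 = 1500
  disc 2: 1450 = 1450
  disc 3: 1400 = 1400
  disc 4: 1300 + 350 = 1650
  disc 5: 950 + 700 = 1650
  disc 6: 550 = 550
That uses only 6 ≤ 7, so 7 discs are enough.

Yes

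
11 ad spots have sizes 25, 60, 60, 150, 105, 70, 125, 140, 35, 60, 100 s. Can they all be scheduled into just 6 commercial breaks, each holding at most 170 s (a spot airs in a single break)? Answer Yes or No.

A valid assignment using 6 commercial breaks:
  break 1: 150 = 150
  break 2: 140 + 25 = 165
  break 3: 125 + 35 = 160
  break 4: 105 + 60 = 165
  break 5: 100 + 70 = 170
  break 6: 60 + 60 = 120
Every load is within 170 s, so 6 commercial breaks suffice.

Yes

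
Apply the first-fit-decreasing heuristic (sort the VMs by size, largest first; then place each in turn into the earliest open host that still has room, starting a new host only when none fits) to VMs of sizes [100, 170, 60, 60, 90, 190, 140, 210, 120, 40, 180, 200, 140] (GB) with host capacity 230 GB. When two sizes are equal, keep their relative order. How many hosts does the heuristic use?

Sorted descending: 210, 200, 190, 180, 170, 140, 140, 120, 100, 90, 60, 60, 40.
  210 → host 1 (new)  [load 210/230]
  200 → host 2 (new)  [load 200/230]
  190 → host 3 (new)  [load 190/230]
  180 → host 4 (new)  [load 180/230]
  170 → host 5 (new)  [load 170/230]
  140 → host 6 (new)  [load 140/230]
  140 → host 7 (new)  [load 140/230]
  120 → host 8 (new)  [load 120/230]
  100 → host 8  [load 220/230]
  90 → host 6  [load 230/230]
  60 → host 5  [load 230/230]
  60 → host 7  [load 200/230]
  40 → host 3  [load 230/230]
8 hosts opened.

8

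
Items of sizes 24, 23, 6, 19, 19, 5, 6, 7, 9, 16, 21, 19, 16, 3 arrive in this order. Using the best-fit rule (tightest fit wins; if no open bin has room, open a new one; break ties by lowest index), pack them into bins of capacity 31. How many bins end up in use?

  24 → bin 1 (new)  [load 24/31]
  23 → bin 2 (new)  [load 23/31]
  6 → bin 1  [load 30/31]
  19 → bin 3 (new)  [load 19/31]
  19 → bin 4 (new)  [load 19/31]
  5 → bin 2  [load 28/31]
  6 → bin 3  [load 25/31]
  7 → bin 4  [load 26/31]
  9 → bin 5 (new)  [load 9/31]
  16 → bin 5  [load 25/31]
  21 → bin 6 (new)  [load 21/31]
  19 → bin 7 (new)  [load 19/31]
  16 → bin 8 (new)  [load 16/31]
  3 → bin 2  [load 31/31]
8 bins opened.

8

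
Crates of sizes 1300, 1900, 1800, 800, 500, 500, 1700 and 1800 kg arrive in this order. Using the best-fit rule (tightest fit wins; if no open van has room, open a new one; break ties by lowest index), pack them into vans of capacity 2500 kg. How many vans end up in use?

  1300 → van 1 (new)  [load 1300/2500]
  1900 → van 2 (new)  [load 1900/2500]
  1800 → van 3 (new)  [load 1800/2500]
  800 → van 1  [load 2100/2500]
  500 → van 2  [load 2400/2500]
  500 → van 3  [load 2300/2500]
  1700 → van 4 (new)  [load 1700/2500]
  1800 → van 5 (new)  [load 1800/2500]
5 vans opened.

5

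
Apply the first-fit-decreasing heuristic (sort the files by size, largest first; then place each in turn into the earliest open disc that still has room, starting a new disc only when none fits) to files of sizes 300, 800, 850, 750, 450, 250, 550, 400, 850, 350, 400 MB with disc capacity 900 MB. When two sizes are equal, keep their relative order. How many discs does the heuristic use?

Sorted descending: 850, 850, 800, 750, 550, 450, 400, 400, 350, 300, 250.
  850 → disc 1 (new)  [load 850/900]
  850 → disc 2 (new)  [load 850/900]
  800 → disc 3 (new)  [load 800/900]
  750 → disc 4 (new)  [load 750/900]
  550 → disc 5 (new)  [load 550/900]
  450 → disc 6 (new)  [load 450/900]
  400 → disc 6  [load 850/900]
  400 → disc 7 (new)  [load 400/900]
  350 → disc 5  [load 900/900]
  300 → disc 7  [load 700/900]
  250 → disc 8 (new)  [load 250/900]
8 discs opened.

8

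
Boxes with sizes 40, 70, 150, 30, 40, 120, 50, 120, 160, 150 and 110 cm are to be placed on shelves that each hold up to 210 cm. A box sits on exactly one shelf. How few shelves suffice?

6

Total = 160 + 150 + 150 + 120 + 120 + 110 + 70 + 50 + 40 + 40 + 30 = 1040 cm.
Lower bound: ⌈1040/210⌉ = 5 shelves.
Also, 6 boxes each exceed 105 cm, and no two of those can share a shelf, so at least 6 shelves are needed.
A packing using 6 shelves:
  shelf 1: 160 + 50 = 210
  shelf 2: 150 + 40 = 190
  shelf 3: 150 + 40 = 190
  shelf 4: 120 + 70 = 190
  shelf 5: 120 + 30 = 150
  shelf 6: 110 = 110
This matches the lower bound, so 6 is optimal.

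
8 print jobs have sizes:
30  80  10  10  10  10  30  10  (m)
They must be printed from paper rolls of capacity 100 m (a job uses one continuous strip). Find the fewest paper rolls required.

Total = 80 + 30 + 30 + 10 + 10 + 10 + 10 + 10 = 190 m.
Lower bound: ⌈190/100⌉ = 2 paper rolls.
A packing using 2 paper rolls:
  roll 1: 80 + 10 + 10 = 100
  roll 2: 30 + 30 + 10 + 10 + 10 = 90
This matches the lower bound, so 2 is optimal.

2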